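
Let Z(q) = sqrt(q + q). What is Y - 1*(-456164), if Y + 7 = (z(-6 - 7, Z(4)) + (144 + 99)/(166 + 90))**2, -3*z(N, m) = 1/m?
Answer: 269052886001/589824 - 81*sqrt(2)/512 ≈ 4.5616e+5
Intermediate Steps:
Z(q) = sqrt(2)*sqrt(q) (Z(q) = sqrt(2*q) = sqrt(2)*sqrt(q))
z(N, m) = -1/(3*m)
Y = -7 + (243/256 - sqrt(2)/12)**2 (Y = -7 + (-sqrt(2)/4/3 + (144 + 99)/(166 + 90))**2 = -7 + (-sqrt(2)/4/3 + 243/256)**2 = -7 + (-sqrt(2)/4/3 + 243*(1/256))**2 = -7 + (-sqrt(2)/12 + 243/256)**2 = -7 + (243/256 - sqrt(2)/12)**2 ≈ -6.3088)
Y - 1*(-456164) = (-3589135/589824 - 81*sqrt(2)/512) - 1*(-456164) = (-3589135/589824 - 81*sqrt(2)/512) + 456164 = 269052886001/589824 - 81*sqrt(2)/512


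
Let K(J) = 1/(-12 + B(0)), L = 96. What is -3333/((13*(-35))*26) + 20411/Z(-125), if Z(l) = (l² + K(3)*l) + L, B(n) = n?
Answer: 3526739301/2233231910 ≈ 1.5792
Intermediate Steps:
K(J) = -1/12 (K(J) = 1/(-12 + 0) = 1/(-12) = -1/12)
Z(l) = 96 + l² - l/12 (Z(l) = (l² - l/12) + 96 = 96 + l² - l/12)
-3333/((13*(-35))*26) + 20411/Z(-125) = -3333/((13*(-35))*26) + 20411/(96 + (-125)² - 1/12*(-125)) = -3333/((-455*26)) + 20411/(96 + 15625 + 125/12) = -3333/(-11830) + 20411/(188777/12) = -3333*(-1/11830) + 20411*(12/188777) = 3333/11830 + 244932/188777 = 3526739301/2233231910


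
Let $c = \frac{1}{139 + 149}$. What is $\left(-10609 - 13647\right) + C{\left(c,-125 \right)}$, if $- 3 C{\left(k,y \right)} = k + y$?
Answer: $- \frac{20921185}{864} \approx -24214.0$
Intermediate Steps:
$c = \frac{1}{288} \approx 0.0034722$
$C{\left(k,y \right)} = - \frac{k}{3} - \frac{y}{3}$ ($C{\left(k,y \right)} = - \frac{k + y}{3} = - \frac{k}{3} - \frac{y}{3}$)
$\left(-10609 - 13647\right) + C{\left(c,-125 \right)} = \left(-10609 - 13647\right) - - \frac{35999}{864} = -24256 + \left(- \frac{1}{864} + \frac{125}{3}\right) = -24256 + \frac{35999}{864} = - \frac{20921185}{864}$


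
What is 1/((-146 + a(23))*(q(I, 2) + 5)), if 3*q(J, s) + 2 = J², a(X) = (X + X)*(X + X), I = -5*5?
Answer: 3/1256860 ≈ 2.3869e-6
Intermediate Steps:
I = -25
a(X) = 4*X² (a(X) = (2*X)*(2*X) = 4*X²)
q(J, s) = -⅔ + J²/3
1/((-146 + a(23))*(q(I, 2) + 5)) = 1/((-146 + 4*23²)*((-⅔ + (⅓)*(-25)²) + 5)) = 1/((-146 + 4*529)*((-⅔ + (⅓)*625) + 5)) = 1/((-146 + 2116)*((-⅔ + 625/3) + 5)) = 1/(1970*(623/3 + 5)) = 1/(1970*(638/3)) = (1/1970)*(3/638) = 3/1256860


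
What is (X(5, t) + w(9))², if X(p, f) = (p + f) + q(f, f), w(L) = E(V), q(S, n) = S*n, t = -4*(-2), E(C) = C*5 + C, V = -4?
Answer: 2809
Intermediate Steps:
E(C) = 6*C (E(C) = 5*C + C = 6*C)
t = 8
w(L) = -24 (w(L) = 6*(-4) = -24)
X(p, f) = f + p + f² (X(p, f) = (p + f) + f*f = (f + p) + f² = f + p + f²)
(X(5, t) + w(9))² = ((8 + 5 + 8²) - 24)² = ((8 + 5 + 64) - 24)² = (77 - 24)² = 53² = 2809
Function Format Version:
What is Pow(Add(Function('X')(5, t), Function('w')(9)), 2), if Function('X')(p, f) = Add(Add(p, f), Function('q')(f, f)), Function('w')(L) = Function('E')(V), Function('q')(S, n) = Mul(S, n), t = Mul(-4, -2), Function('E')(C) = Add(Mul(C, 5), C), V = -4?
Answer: 2809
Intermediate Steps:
Function('E')(C) = Mul(6, C) (Function('E')(C) = Add(Mul(5, C), C) = Mul(6, C))
t = 8
Function('w')(L) = -24 (Function('w')(L) = Mul(6, -4) = -24)
Function('X')(p, f) = Add(f, p, Pow(f, 2)) (Function('X')(p, f) = Add(Add(p, f), Mul(f, f)) = Add(Add(f, p), Pow(f, 2)) = Add(f, p, Pow(f, 2)))
Pow(Add(Function('X')(5, t), Function('w')(9)), 2) = Pow(Add(Add(8, 5, Pow(8, 2)), -24), 2) = Pow(Add(Add(8, 5, 64), -24), 2) = Pow(Add(77, -24), 2) = Pow(53, 2) = 2809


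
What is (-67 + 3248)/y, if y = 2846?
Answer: 3181/2846 ≈ 1.1177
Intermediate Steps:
(-67 + 3248)/y = (-67 + 3248)/2846 = 3181*(1/2846) = 3181/2846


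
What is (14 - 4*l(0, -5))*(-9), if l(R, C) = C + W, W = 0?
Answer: -306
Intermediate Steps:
l(R, C) = C (l(R, C) = C + 0 = C)
(14 - 4*l(0, -5))*(-9) = (14 - 4*(-5))*(-9) = (14 + 20)*(-9) = 34*(-9) = -306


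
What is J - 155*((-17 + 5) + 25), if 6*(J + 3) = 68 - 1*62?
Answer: -2017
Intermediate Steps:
J = -2 (J = -3 + (68 - 1*62)/6 = -3 + (68 - 62)/6 = -3 + (1/6)*6 = -3 + 1 = -2)
J - 155*((-17 + 5) + 25) = -2 - 155*((-17 + 5) + 25) = -2 - 155*(-12 + 25) = -2 - 155*13 = -2 - 2015 = -2017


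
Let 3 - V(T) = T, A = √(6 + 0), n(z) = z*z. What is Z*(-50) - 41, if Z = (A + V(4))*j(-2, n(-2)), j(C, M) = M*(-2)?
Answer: -441 + 400*√6 ≈ 538.80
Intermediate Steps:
n(z) = z²
j(C, M) = -2*M
A = √6 ≈ 2.4495
V(T) = 3 - T
Z = 8 - 8*√6 (Z = (√6 + (3 - 1*4))*(-2*(-2)²) = (√6 + (3 - 4))*(-2*4) = (√6 - 1)*(-8) = (-1 + √6)*(-8) = 8 - 8*√6 ≈ -11.596)
Z*(-50) - 41 = (8 - 8*√6)*(-50) - 41 = (-400 + 400*√6) - 41 = -441 + 400*√6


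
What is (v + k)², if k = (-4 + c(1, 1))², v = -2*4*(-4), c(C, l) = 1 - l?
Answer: 2304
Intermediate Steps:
v = 32 (v = -8*(-4) = 32)
k = 16 (k = (-4 + (1 - 1*1))² = (-4 + (1 - 1))² = (-4 + 0)² = (-4)² = 16)
(v + k)² = (32 + 16)² = 48² = 2304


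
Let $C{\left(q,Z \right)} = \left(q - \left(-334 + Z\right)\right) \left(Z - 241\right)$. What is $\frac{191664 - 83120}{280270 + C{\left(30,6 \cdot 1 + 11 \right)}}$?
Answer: $\frac{54272}{101271} \approx 0.53591$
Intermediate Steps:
$C{\left(q,Z \right)} = \left(-241 + Z\right) \left(334 + q - Z\right)$ ($C{\left(q,Z \right)} = \left(334 + q - Z\right) \left(-241 + Z\right) = \left(-241 + Z\right) \left(334 + q - Z\right)$)
$\frac{191664 - 83120}{280270 + C{\left(30,6 \cdot 1 + 11 \right)}} = \frac{191664 - 83120}{280270 - \left(87724 + \left(6 \cdot 1 + 11\right)^{2} - 575 \left(6 \cdot 1 + 11\right) - \left(6 \cdot 1 + 11\right) 30\right)} = \frac{108544}{280270 - \left(87724 + \left(6 + 11\right)^{2} - 575 \left(6 + 11\right) - \left(6 + 11\right) 30\right)} = \frac{108544}{280270 - 77728} = \frac{108544}{202542} = 108544 \cdot \frac{1}{202542} = \frac{54272}{101271}$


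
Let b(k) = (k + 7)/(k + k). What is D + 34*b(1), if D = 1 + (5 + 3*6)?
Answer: 160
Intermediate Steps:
D = 24 (D = 1 + (5 + 18) = 1 + 23 = 24)
b(k) = (7 + k)/(2*k) (b(k) = (7 + k)/((2*k)) = (7 + k)*(1/(2*k)) = (7 + k)/(2*k))
D + 34*b(1) = 24 + 34*((½)*(7 + 1)/1) = 24 + 34*((½)*1*8) = 24 + 34*4 = 24 + 136 = 160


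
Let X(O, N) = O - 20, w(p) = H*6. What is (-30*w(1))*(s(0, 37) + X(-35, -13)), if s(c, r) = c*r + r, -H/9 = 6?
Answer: -174960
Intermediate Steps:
H = -54 (H = -9*6 = -54)
w(p) = -324 (w(p) = -54*6 = -324)
X(O, N) = -20 + O
s(c, r) = r + c*r
(-30*w(1))*(s(0, 37) + X(-35, -13)) = (-30*(-324))*(37*(1 + 0) + (-20 - 35)) = 9720*(37*1 - 55) = 9720*(37 - 55) = 9720*(-18) = -174960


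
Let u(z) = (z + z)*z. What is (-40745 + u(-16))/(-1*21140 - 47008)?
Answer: 13411/22716 ≈ 0.59038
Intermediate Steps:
u(z) = 2*z² (u(z) = (2*z)*z = 2*z²)
(-40745 + u(-16))/(-1*21140 - 47008) = (-40745 + 2*(-16)²)/(-1*21140 - 47008) = (-40745 + 2*256)/(-21140 - 47008) = (-40745 + 512)/(-68148) = -40233*(-1/68148) = 13411/22716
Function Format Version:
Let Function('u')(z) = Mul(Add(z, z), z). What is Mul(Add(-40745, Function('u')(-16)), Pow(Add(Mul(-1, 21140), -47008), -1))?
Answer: Rational(13411, 22716) ≈ 0.59038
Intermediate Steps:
Function('u')(z) = Mul(2, Pow(z, 2)) (Function('u')(z) = Mul(Mul(2, z), z) = Mul(2, Pow(z, 2)))
Mul(Add(-40745, Function('u')(-16)), Pow(Add(Mul(-1, 21140), -47008), -1)) = Mul(Add(-40745, Mul(2, Pow(-16, 2))), Pow(Add(Mul(-1, 21140), -47008), -1)) = Mul(Add(-40745, Mul(2, 256)), Pow(Add(-21140, -47008), -1)) = Mul(Add(-40745, 512), Pow(-68148, -1)) = Mul(-40233, Rational(-1, 68148)) = Rational(13411, 22716)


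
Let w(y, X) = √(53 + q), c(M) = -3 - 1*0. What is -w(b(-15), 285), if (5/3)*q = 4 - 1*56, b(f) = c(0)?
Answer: -√545/5 ≈ -4.6690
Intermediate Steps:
c(M) = -3 (c(M) = -3 + 0 = -3)
b(f) = -3
q = -156/5 (q = 3*(4 - 1*56)/5 = 3*(4 - 56)/5 = (⅗)*(-52) = -156/5 ≈ -31.200)
w(y, X) = √545/5 (w(y, X) = √(53 - 156/5) = √(109/5) = √545/5)
-w(b(-15), 285) = -√545/5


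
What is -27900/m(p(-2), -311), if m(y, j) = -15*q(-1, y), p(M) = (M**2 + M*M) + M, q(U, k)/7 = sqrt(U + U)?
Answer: -930*I*sqrt(2)/7 ≈ -187.89*I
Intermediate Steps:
q(U, k) = 7*sqrt(2)*sqrt(U) (q(U, k) = 7*sqrt(U + U) = 7*sqrt(2*U) = 7*(sqrt(2)*sqrt(U)) = 7*sqrt(2)*sqrt(U))
p(M) = M + 2*M**2 (p(M) = (M**2 + M**2) + M = 2*M**2 + M = M + 2*M**2)
m(y, j) = -105*I*sqrt(2) (m(y, j) = -105*sqrt(2)*sqrt(-1) = -105*sqrt(2)*I = -105*I*sqrt(2))
-27900/m(p(-2), -311) = -27900*I*sqrt(2)/210 = -930*I*sqrt(2)/7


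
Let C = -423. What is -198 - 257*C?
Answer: 108513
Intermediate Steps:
-198 - 257*C = -198 - 257*(-423) = -198 + 108711 = 108513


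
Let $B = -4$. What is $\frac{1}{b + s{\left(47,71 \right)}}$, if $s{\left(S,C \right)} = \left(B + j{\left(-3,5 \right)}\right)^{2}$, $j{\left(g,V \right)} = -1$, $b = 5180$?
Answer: $\frac{1}{5205} \approx 0.00019212$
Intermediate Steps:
$s{\left(S,C \right)} = 25$ ($s{\left(S,C \right)} = \left(-4 - 1\right)^{2} = \left(-5\right)^{2} = 25$)
$\frac{1}{b + s{\left(47,71 \right)}} = \frac{1}{5180 + 25} = \frac{1}{5205}$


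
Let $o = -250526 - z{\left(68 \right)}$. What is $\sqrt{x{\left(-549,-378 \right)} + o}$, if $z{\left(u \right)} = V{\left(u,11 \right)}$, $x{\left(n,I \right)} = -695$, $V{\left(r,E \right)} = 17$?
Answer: $i \sqrt{251238} \approx 501.24 i$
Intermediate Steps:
$z{\left(u \right)} = 17$
$o = -250543$ ($o = -250526 - 17 = -250543$)
$\sqrt{x{\left(-549,-378 \right)} + o} = \sqrt{-695 - 250543} = \sqrt{-251238} = i \sqrt{251238}$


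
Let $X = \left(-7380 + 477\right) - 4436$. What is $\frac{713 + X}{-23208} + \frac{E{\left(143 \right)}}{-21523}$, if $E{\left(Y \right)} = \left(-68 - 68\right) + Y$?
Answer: $\frac{38090157}{83250964} \approx 0.45753$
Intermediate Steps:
$X = -11339$ ($X = -6903 - 4436 = -11339$)
$E{\left(Y \right)} = -136 + Y$
$\frac{713 + X}{-23208} + \frac{E{\left(143 \right)}}{-21523} = \frac{713 - 11339}{-23208} + \frac{-136 + 143}{-21523} = \left(-10626\right) \left(- \frac{1}{23208}\right) + 7 \left(- \frac{1}{21523}\right) = \frac{1771}{3868} - \frac{7}{21523} = \frac{38090157}{83250964}$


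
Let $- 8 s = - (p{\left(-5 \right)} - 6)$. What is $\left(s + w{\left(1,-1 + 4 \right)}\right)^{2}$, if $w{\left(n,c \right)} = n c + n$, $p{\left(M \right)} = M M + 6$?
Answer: $\frac{3249}{64} \approx 50.766$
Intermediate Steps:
$p{\left(M \right)} = 6 + M^{2}$ ($p{\left(M \right)} = M^{2} + 6 = 6 + M^{2}$)
$w{\left(n,c \right)} = n + c n$ ($w{\left(n,c \right)} = c n + n = n + c n$)
$s = \frac{25}{8}$ ($s = - \frac{\left(-1\right) \left(\left(6 + \left(-5\right)^{2}\right) - 6\right)}{8} = - \frac{\left(-1\right) \left(\left(6 + 25\right) - 6\right)}{8} = - \frac{\left(-1\right) \left(31 - 6\right)}{8} = - \frac{\left(-1\right) 25}{8} = \left(- \frac{1}{8}\right) \left(-25\right) = \frac{25}{8} \approx 3.125$)
$\left(s + w{\left(1,-1 + 4 \right)}\right)^{2} = \left(\frac{25}{8} + 1 \left(1 + \left(-1 + 4\right)\right)\right)^{2} = \left(\frac{25}{8} + 1 \left(1 + 3\right)\right)^{2} = \left(\frac{25}{8} + 1 \cdot 4\right)^{2} = \left(\frac{25}{8} + 4\right)^{2} = \left(\frac{57}{8}\right)^{2} = \frac{3249}{64}$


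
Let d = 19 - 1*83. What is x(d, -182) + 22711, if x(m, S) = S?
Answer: 22529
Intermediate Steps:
d = -64 (d = 19 - 83 = -64)
x(d, -182) + 22711 = -182 + 22711 = 22529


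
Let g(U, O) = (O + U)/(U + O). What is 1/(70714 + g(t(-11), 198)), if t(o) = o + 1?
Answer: 1/70715 ≈ 1.4141e-5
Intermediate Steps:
t(o) = 1 + o
g(U, O) = 1 (g(U, O) = (O + U)/(O + U) = 1)
1/(70714 + g(t(-11), 198)) = 1/(70714 + 1) = 1/70715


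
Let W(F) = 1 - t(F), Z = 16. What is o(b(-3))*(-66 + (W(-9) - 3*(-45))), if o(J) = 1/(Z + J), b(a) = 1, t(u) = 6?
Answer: 64/17 ≈ 3.7647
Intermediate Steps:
o(J) = 1/(16 + J)
W(F) = -5 (W(F) = 1 - 1*6 = 1 - 6 = -5)
o(b(-3))*(-66 + (W(-9) - 3*(-45))) = (-66 + (-5 - 3*(-45)))/(16 + 1) = (-66 + (-5 + 135))/17 = (-66 + 130)/17 = (1/17)*64 = 64/17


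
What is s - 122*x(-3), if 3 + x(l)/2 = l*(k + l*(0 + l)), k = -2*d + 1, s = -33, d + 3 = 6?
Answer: 3627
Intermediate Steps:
d = 3 (d = -3 + 6 = 3)
k = -5 (k = -2*3 + 1 = -6 + 1 = -5)
x(l) = -6 + 2*l*(-5 + l²) (x(l) = -6 + 2*(l*(-5 + l*(0 + l))) = -6 + 2*(l*(-5 + l*l)) = -6 + 2*(l*(-5 + l²)) = -6 + 2*l*(-5 + l²))
s - 122*x(-3) = -33 - 122*(-6 - 10*(-3) + 2*(-3)³) = -33 - 122*(-6 + 30 + 2*(-27)) = -33 - 122*(-6 + 30 - 54) = -33 - 122*(-30) = -33 + 3660 = 3627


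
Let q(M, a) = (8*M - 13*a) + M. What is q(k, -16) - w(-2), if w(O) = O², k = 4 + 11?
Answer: 339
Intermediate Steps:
k = 15
q(M, a) = -13*a + 9*M (q(M, a) = (-13*a + 8*M) + M = -13*a + 9*M)
q(k, -16) - w(-2) = (-13*(-16) + 9*15) - 1*(-2)² = (208 + 135) - 1*4 = 343 - 4 = 339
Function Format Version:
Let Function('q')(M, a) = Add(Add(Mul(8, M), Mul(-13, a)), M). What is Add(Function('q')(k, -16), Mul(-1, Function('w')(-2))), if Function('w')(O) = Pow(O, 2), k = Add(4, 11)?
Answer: 339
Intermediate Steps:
k = 15
Function('q')(M, a) = Add(Mul(-13, a), Mul(9, M)) (Function('q')(M, a) = Add(Add(Mul(-13, a), Mul(8, M)), M) = Add(Mul(-13, a), Mul(9, M)))
Add(Function('q')(k, -16), Mul(-1, Function('w')(-2))) = Add(Add(Mul(-13, -16), Mul(9, 15)), Mul(-1, Pow(-2, 2))) = Add(Add(208, 135), Mul(-1, 4)) = Add(343, -4) = 339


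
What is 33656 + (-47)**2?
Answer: 35865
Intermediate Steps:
33656 + (-47)**2 = 33656 + 2209 = 35865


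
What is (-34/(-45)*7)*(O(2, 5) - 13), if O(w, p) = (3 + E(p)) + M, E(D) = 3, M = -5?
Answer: -952/15 ≈ -63.467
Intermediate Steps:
O(w, p) = 1 (O(w, p) = (3 + 3) - 5 = 6 - 5 = 1)
(-34/(-45)*7)*(O(2, 5) - 13) = (-34/(-45)*7)*(1 - 13) = (-34*(-1/45)*7)*(-12) = ((34/45)*7)*(-12) = (238/45)*(-12) = -952/15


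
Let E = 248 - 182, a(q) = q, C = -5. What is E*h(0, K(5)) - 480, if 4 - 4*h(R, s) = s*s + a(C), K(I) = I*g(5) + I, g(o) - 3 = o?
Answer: -33744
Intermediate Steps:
g(o) = 3 + o
K(I) = 9*I (K(I) = I*(3 + 5) + I = I*8 + I = 8*I + I = 9*I)
h(R, s) = 9/4 - s²/4 (h(R, s) = 1 - (s*s - 5)/4 = 1 - (s² - 5)/4 = 1 - (-5 + s²)/4 = 1 + (5/4 - s²/4) = 9/4 - s²/4)
E = 66
E*h(0, K(5)) - 480 = 66*(9/4 - (9*5)²/4) - 480 = 66*(9/4 - ¼*45²) - 480 = 66*(9/4 - ¼*2025) - 480 = 66*(9/4 - 2025/4) - 480 = 66*(-504) - 480 = -33264 - 480 = -33744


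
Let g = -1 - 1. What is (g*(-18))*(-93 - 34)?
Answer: -4572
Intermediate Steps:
g = -2
(g*(-18))*(-93 - 34) = (-2*(-18))*(-93 - 34) = 36*(-127) = -4572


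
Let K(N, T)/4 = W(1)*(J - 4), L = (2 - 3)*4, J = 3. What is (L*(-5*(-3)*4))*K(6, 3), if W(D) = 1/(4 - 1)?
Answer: 320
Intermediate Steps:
W(D) = 1/3
L = -4 (L = -1*4 = -4)
K(N, T) = -4/3 (K(N, T) = 4*((3 - 4)/3) = 4*((1/3)*(-1)) = 4*(-1/3) = -4/3)
(L*(-5*(-3)*4))*K(6, 3) = -4*(-5*(-3))*4*(-4/3) = -60*4*(-4/3) = -4*60*(-4/3) = -240*(-4/3) = 320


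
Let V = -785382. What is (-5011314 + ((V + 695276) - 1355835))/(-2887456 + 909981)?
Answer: 1291451/395495 ≈ 3.2654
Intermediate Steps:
(-5011314 + ((V + 695276) - 1355835))/(-2887456 + 909981) = (-5011314 + ((-785382 + 695276) - 1355835))/(-2887456 + 909981) = (-5011314 + (-90106 - 1355835))/(-1977475) = (-5011314 - 1445941)*(-1/1977475) = -6457255*(-1/1977475) = 1291451/395495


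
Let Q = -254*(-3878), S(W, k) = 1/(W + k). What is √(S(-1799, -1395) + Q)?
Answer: √10048733876438/3194 ≈ 992.48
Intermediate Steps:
Q = 985012
√(S(-1799, -1395) + Q) = √(1/(-1799 - 1395) + 985012) = √(1/(-3194) + 985012) = √(-1/3194 + 985012) = √(3146128327/3194) = √10048733876438/3194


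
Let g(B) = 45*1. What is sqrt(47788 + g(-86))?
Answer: sqrt(47833) ≈ 218.71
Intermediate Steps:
g(B) = 45
sqrt(47788 + g(-86)) = sqrt(47788 + 45) = sqrt(47833)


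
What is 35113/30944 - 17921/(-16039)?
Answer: 1117724831/496310816 ≈ 2.2521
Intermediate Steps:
35113/30944 - 17921/(-16039) = 35113*(1/30944) - 17921*(-1/16039) = 35113/30944 + 17921/16039 = 1117724831/496310816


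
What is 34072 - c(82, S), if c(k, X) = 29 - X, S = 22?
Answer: 34065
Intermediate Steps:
34072 - c(82, S) = 34072 - (29 - 1*22) = 34072 - (29 - 22) = 34072 - 1*7 = 34072 - 7 = 34065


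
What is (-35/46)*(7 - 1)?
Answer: -105/23 ≈ -4.5652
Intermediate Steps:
(-35/46)*(7 - 1) = -35*1/46*6 = -35/46*6 = -105/23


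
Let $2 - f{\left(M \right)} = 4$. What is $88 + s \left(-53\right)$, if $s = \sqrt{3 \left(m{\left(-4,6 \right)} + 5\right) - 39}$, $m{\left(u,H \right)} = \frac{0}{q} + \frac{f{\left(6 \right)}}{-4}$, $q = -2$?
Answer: $88 - \frac{159 i \sqrt{10}}{2} \approx 88.0 - 251.4 i$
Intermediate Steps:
$f{\left(M \right)} = -2$ ($f{\left(M \right)} = 2 - 4 = -2$)
$m{\left(u,H \right)} = \frac{1}{2}$ ($m{\left(u,H \right)} = \frac{0}{-2} - \frac{2}{-4} = 0 \left(- \frac{1}{2}\right) - - \frac{1}{2} = 0 + \frac{1}{2} = \frac{1}{2}$)
$s = \frac{3 i \sqrt{10}}{2}$ ($s = \sqrt{3 \left(\frac{1}{2} + 5\right) - 39} = \sqrt{3 \cdot \frac{11}{2} - 39} = \sqrt{\frac{33}{2} - 39} = \sqrt{- \frac{45}{2}} = \frac{3 i \sqrt{10}}{2} \approx 4.7434 i$)
$88 + s \left(-53\right) = 88 + \frac{3 i \sqrt{10}}{2} \left(-53\right) = 88 - \frac{159 i \sqrt{10}}{2}$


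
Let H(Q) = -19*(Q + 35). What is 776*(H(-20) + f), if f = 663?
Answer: 293328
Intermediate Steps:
H(Q) = -665 - 19*Q (H(Q) = -19*(35 + Q) = -665 - 19*Q)
776*(H(-20) + f) = 776*((-665 - 19*(-20)) + 663) = 776*((-665 + 380) + 663) = 776*(-285 + 663) = 776*378 = 293328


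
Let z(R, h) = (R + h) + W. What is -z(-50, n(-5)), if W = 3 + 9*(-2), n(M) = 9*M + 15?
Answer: 95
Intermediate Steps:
n(M) = 15 + 9*M
W = -15 (W = 3 - 18 = -15)
z(R, h) = -15 + R + h (z(R, h) = (R + h) - 15 = -15 + R + h)
-z(-50, n(-5)) = -(-15 - 50 + (15 + 9*(-5))) = -(-15 - 50 + (15 - 45)) = -(-15 - 50 - 30) = -1*(-95) = 95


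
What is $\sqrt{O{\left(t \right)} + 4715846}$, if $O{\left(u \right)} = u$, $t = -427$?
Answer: $\sqrt{4715419} \approx 2171.5$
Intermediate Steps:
$\sqrt{O{\left(t \right)} + 4715846} = \sqrt{-427 + 4715846} = \sqrt{4715419}$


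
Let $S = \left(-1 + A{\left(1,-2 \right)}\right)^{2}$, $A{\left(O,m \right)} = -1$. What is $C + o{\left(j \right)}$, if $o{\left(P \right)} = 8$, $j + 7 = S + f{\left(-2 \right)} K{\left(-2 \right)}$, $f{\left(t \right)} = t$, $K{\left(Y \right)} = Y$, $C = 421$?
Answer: $429$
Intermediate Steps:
$S = 4$ ($S = \left(-1 - 1\right)^{2} = \left(-2\right)^{2} = 4$)
$j = 1$ ($j = -7 + \left(4 - -4\right) = -7 + \left(4 + 4\right) = -7 + 8 = 1$)
$C + o{\left(j \right)} = 421 + 8 = 429$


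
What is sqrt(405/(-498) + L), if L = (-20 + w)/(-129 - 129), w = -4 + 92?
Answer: I*sqrt(493785426)/21414 ≈ 1.0377*I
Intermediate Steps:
w = 88
L = -34/129 (L = (-20 + 88)/(-129 - 129) = 68/(-258) = 68*(-1/258) = -34/129 ≈ -0.26357)
sqrt(405/(-498) + L) = sqrt(405/(-498) - 34/129) = sqrt(405*(-1/498) - 34/129) = sqrt(-135/166 - 34/129) = sqrt(-23059/21414) = I*sqrt(493785426)/21414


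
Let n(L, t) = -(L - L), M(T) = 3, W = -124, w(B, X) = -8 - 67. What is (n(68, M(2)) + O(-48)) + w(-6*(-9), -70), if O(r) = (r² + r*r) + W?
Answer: 4409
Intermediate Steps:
w(B, X) = -75
O(r) = -124 + 2*r² (O(r) = (r² + r*r) - 124 = (r² + r²) - 124 = 2*r² - 124 = -124 + 2*r²)
n(L, t) = 0 (n(L, t) = -1*0 = 0)
(n(68, M(2)) + O(-48)) + w(-6*(-9), -70) = (0 + (-124 + 2*(-48)²)) - 75 = (0 + (-124 + 2*2304)) - 75 = (0 + (-124 + 4608)) - 75 = (0 + 4484) - 75 = 4484 - 75 = 4409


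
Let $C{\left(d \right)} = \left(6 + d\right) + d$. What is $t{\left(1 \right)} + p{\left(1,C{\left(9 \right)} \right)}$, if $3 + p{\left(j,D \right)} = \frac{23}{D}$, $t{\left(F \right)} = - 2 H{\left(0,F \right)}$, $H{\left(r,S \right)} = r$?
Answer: $- \frac{49}{24} \approx -2.0417$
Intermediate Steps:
$C{\left(d \right)} = 6 + 2 d$
$t{\left(F \right)} = 0$ ($t{\left(F \right)} = \left(-2\right) 0 = 0$)
$p{\left(j,D \right)} = -3 + \frac{23}{D}$
$t{\left(1 \right)} + p{\left(1,C{\left(9 \right)} \right)} = 0 - \left(3 - \frac{23}{6 + 2 \cdot 9}\right) = 0 - \left(3 - \frac{23}{6 + 18}\right) = 0 - \left(3 - \frac{23}{24}\right) = 0 + \left(-3 + 23 \cdot \frac{1}{24}\right) = 0 + \left(-3 + \frac{23}{24}\right) = 0 - \frac{49}{24} = - \frac{49}{24}$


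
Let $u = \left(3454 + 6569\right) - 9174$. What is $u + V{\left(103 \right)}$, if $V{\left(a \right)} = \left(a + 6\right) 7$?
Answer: $1612$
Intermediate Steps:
$V{\left(a \right)} = 42 + 7 a$ ($V{\left(a \right)} = \left(6 + a\right) 7 = 42 + 7 a$)
$u = 849$ ($u = 10023 - 9174 = 849$)
$u + V{\left(103 \right)} = 849 + \left(42 + 7 \cdot 103\right) = 849 + \left(42 + 721\right) = 849 + 763 = 1612$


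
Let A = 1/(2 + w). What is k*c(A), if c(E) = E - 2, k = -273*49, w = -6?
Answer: 120393/4 ≈ 30098.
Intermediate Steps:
A = -1/4 (A = 1/(2 - 6) = 1/(-4) = -1/4 ≈ -0.25000)
k = -13377
c(E) = -2 + E
k*c(A) = -13377*(-2 - 1/4) = -13377*(-9/4) = 120393/4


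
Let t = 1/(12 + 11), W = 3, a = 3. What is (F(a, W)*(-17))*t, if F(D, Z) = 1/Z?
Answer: -17/69 ≈ -0.24638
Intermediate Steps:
t = 1/23 ≈ 0.043478
(F(a, W)*(-17))*t = (-17/3)*(1/23) = ((⅓)*(-17))*(1/23) = -17/3*1/23 = -17/69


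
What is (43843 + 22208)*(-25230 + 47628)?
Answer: 1479410298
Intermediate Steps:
(43843 + 22208)*(-25230 + 47628) = 66051*22398 = 1479410298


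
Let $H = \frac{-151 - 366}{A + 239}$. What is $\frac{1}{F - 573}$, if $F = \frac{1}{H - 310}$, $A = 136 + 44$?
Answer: $- \frac{130407}{74723630} \approx -0.0017452$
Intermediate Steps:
$A = 180$
$H = - \frac{517}{419}$ ($H = \frac{-151 - 366}{180 + 239} = - \frac{517}{419} \approx -1.2339$)
$F = - \frac{419}{130407}$ ($F = \frac{1}{- \frac{517}{419} - 310} = \frac{1}{- \frac{130407}{419}} = - \frac{419}{130407} \approx -0.003213$)
$\frac{1}{F - 573} = \frac{1}{- \frac{419}{130407} - 573} = \frac{1}{- \frac{74723630}{130407}} = - \frac{130407}{74723630}$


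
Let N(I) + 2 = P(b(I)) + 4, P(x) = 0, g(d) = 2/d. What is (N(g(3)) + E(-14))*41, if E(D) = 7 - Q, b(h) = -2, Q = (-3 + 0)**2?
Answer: 0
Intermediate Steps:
Q = 9 (Q = (-3)**2 = 9)
E(D) = -2 (E(D) = 7 - 1*9 = 7 - 9 = -2)
N(I) = 2 (N(I) = -2 + (0 + 4) = -2 + 4 = 2)
(N(g(3)) + E(-14))*41 = (2 - 2)*41 = 0*41 = 0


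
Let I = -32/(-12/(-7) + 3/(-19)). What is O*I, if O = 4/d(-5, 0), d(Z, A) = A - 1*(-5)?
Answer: -17024/1035 ≈ -16.448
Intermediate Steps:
d(Z, A) = 5 + A (d(Z, A) = A + 5 = 5 + A)
I = -4256/207 (I = -32/(-12*(-⅐) + 3*(-1/19)) = -32/(12/7 - 3/19) = -32/207/133 = -32*133/207 = -4256/207 ≈ -20.560)
O = ⅘ (O = 4/(5 + 0) = 4/5 = 4*(⅕) = ⅘ ≈ 0.80000)
O*I = (⅘)*(-4256/207) = -17024/1035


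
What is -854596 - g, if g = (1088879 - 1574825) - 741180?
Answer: 372530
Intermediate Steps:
g = -1227126 (g = -485946 - 741180 = -1227126)
-854596 - g = -854596 - 1*(-1227126) = -854596 + 1227126 = 372530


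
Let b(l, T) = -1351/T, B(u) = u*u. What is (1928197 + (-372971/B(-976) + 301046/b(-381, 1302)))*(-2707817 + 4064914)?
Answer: 408695753996961743389/183847168 ≈ 2.2230e+12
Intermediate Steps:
B(u) = u²
(1928197 + (-372971/B(-976) + 301046/b(-381, 1302)))*(-2707817 + 4064914) = (1928197 + (-372971/((-976)²) + 301046/((-1351/1302))))*(-2707817 + 4064914) = (1928197 + (-372971/952576 + 301046/((-1351*1/1302))))*1357097 = (1928197 + (-372971*1/952576 + 301046/(-193/186)))*1357097 = (1928197 + (-372971/952576 + 301046*(-186/193)))*1357097 = (1928197 + (-372971/952576 - 55994556/193))*1357097 = (1928197 - 53339142159659/183847168)*1357097 = (301154415636437/183847168)*1357097 = 408695753996961743389/183847168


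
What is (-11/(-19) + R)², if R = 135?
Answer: 6635776/361 ≈ 18382.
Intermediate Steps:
(-11/(-19) + R)² = (-11/(-19) + 135)² = (-11*(-1/19) + 135)² = (11/19 + 135)² = (2576/19)² = 6635776/361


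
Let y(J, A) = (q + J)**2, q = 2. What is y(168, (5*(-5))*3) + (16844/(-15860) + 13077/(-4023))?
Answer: 51213416038/1772355 ≈ 28896.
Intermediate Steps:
y(J, A) = (2 + J)**2
y(168, (5*(-5))*3) + (16844/(-15860) + 13077/(-4023)) = (2 + 168)**2 + (16844/(-15860) + 13077/(-4023)) = 170**2 + (16844*(-1/15860) + 13077*(-1/4023)) = 28900 + (-4211/3965 - 1453/447) = 28900 - 7643462/1772355 = 51213416038/1772355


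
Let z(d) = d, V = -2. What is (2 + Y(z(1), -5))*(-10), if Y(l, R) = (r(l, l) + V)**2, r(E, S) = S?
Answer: -30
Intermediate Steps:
Y(l, R) = (-2 + l)**2 (Y(l, R) = (l - 2)**2 = (-2 + l)**2)
(2 + Y(z(1), -5))*(-10) = (2 + (-2 + 1)**2)*(-10) = (2 + (-1)**2)*(-10) = (2 + 1)*(-10) = 3*(-10) = -30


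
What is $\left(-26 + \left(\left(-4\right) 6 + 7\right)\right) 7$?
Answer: $-301$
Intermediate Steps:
$\left(-26 + \left(\left(-4\right) 6 + 7\right)\right) 7 = \left(-26 + \left(-24 + 7\right)\right) 7 = \left(-26 - 17\right) 7 = \left(-43\right) 7 = -301$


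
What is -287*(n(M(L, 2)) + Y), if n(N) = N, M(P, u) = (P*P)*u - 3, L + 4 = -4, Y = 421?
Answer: -156702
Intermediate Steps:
L = -8 (L = -4 - 4 = -8)
M(P, u) = -3 + u*P² (M(P, u) = P²*u - 3 = u*P² - 3 = -3 + u*P²)
-287*(n(M(L, 2)) + Y) = -287*((-3 + 2*(-8)²) + 421) = -287*((-3 + 2*64) + 421) = -287*((-3 + 128) + 421) = -287*(125 + 421) = -287*546 = -156702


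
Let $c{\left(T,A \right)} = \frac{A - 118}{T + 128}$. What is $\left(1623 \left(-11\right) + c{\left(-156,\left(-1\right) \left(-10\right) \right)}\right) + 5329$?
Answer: $- \frac{87641}{7} \approx -12520.0$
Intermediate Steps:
$c{\left(T,A \right)} = \frac{-118 + A}{128 + T}$
$\left(1623 \left(-11\right) + c{\left(-156,\left(-1\right) \left(-10\right) \right)}\right) + 5329 = \left(1623 \left(-11\right) + \frac{-118 - -10}{128 - 156}\right) + 5329 = \left(-17853 + \frac{-118 + 10}{-28}\right) + 5329 = \left(-17853 - - \frac{27}{7}\right) + 5329 = \left(-17853 + \frac{27}{7}\right) + 5329 = - \frac{124944}{7} + 5329 = - \frac{87641}{7}$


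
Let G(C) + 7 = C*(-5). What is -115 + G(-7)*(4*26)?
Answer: 2797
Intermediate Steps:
G(C) = -7 - 5*C (G(C) = -7 + C*(-5) = -7 - 5*C)
-115 + G(-7)*(4*26) = -115 + (-7 - 5*(-7))*(4*26) = -115 + (-7 + 35)*104 = -115 + 28*104 = -115 + 2912 = 2797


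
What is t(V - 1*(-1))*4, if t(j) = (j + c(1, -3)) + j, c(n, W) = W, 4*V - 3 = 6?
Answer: 14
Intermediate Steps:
V = 9/4 (V = 3/4 + (1/4)*6 = 3/4 + 3/2 = 9/4 ≈ 2.2500)
t(j) = -3 + 2*j (t(j) = (j - 3) + j = (-3 + j) + j = -3 + 2*j)
t(V - 1*(-1))*4 = (-3 + 2*(9/4 - 1*(-1)))*4 = (-3 + 2*(9/4 + 1))*4 = (-3 + 2*(13/4))*4 = (-3 + 13/2)*4 = (7/2)*4 = 14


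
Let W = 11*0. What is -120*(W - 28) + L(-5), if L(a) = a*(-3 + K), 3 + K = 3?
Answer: 3375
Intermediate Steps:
K = 0 (K = -3 + 3 = 0)
W = 0
L(a) = -3*a (L(a) = a*(-3 + 0) = a*(-3) = -3*a)
-120*(W - 28) + L(-5) = -120*(0 - 28) - 3*(-5) = -120*(-28) + 15 = 3360 + 15 = 3375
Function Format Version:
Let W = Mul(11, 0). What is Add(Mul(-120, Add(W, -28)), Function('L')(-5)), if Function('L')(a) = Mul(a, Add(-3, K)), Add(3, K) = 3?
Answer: 3375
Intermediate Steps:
K = 0 (K = Add(-3, 3) = 0)
W = 0
Function('L')(a) = Mul(-3, a) (Function('L')(a) = Mul(a, Add(-3, 0)) = Mul(a, -3) = Mul(-3, a))
Add(Mul(-120, Add(W, -28)), Function('L')(-5)) = Add(Mul(-120, Add(0, -28)), Mul(-3, -5)) = Add(Mul(-120, -28), 15) = Add(3360, 15) = 3375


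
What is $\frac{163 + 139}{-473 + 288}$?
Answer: $- \frac{302}{185} \approx -1.6324$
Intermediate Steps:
$\frac{163 + 139}{-473 + 288} = \frac{302}{-185} = 302 \left(- \frac{1}{185}\right) = - \frac{302}{185}$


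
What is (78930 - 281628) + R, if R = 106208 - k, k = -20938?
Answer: -75552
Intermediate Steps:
R = 127146 (R = 106208 - 1*(-20938) = 106208 + 20938 = 127146)
(78930 - 281628) + R = (78930 - 281628) + 127146 = -202698 + 127146 = -75552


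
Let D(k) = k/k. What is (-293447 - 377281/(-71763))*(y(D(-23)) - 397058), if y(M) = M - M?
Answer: 8361350511727240/71763 ≈ 1.1651e+11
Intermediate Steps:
D(k) = 1
y(M) = 0
(-293447 - 377281/(-71763))*(y(D(-23)) - 397058) = (-293447 - 377281/(-71763))*(0 - 397058) = (-293447 - 377281*(-1/71763))*(-397058) = (-293447 + 377281/71763)*(-397058) = -21058259780/71763*(-397058) = 8361350511727240/71763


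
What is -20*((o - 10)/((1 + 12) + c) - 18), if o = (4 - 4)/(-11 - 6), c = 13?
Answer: 4780/13 ≈ 367.69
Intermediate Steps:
o = 0 (o = 0/(-17) = 0*(-1/17) = 0)
-20*((o - 10)/((1 + 12) + c) - 18) = -20*((0 - 10)/((1 + 12) + 13) - 18) = -20*(-10/(13 + 13) - 18) = -20*(-10/26 - 18) = -20*(-10*1/26 - 18) = -20*(-5/13 - 18) = -20*(-239/13) = 4780/13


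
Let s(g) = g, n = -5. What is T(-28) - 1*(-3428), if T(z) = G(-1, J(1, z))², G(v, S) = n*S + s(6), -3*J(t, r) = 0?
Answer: 3464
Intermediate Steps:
J(t, r) = 0 (J(t, r) = -⅓*0 = 0)
G(v, S) = 6 - 5*S (G(v, S) = -5*S + 6 = 6 - 5*S)
T(z) = 36 (T(z) = (6 - 5*0)² = (6 + 0)² = 6² = 36)
T(-28) - 1*(-3428) = 36 - 1*(-3428) = 36 + 3428 = 3464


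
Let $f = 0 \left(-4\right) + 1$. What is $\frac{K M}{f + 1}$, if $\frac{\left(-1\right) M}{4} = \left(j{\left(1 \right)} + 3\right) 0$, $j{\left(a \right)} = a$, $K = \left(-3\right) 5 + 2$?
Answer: $0$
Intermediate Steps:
$K = -13$ ($K = -15 + 2 = -13$)
$f = 1$ ($f = 0 + 1 = 1$)
$M = 0$ ($M = - 4 \left(1 + 3\right) 0 = - 4 \cdot 4 \cdot 0 = \left(-4\right) 0 = 0$)
$\frac{K M}{f + 1} = \frac{\left(-13\right) 0}{1 + 1} = \frac{0}{2} = 0 \cdot \frac{1}{2} = 0$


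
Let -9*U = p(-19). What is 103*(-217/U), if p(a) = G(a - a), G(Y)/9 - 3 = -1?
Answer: 22351/2 ≈ 11176.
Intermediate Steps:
G(Y) = 18 (G(Y) = 27 + 9*(-1) = 27 - 9 = 18)
p(a) = 18
U = -2 (U = -1/9*18 = -2)
103*(-217/U) = 103*(-217/(-2)) = 103*(-217*(-1/2)) = 103*(217/2) = 22351/2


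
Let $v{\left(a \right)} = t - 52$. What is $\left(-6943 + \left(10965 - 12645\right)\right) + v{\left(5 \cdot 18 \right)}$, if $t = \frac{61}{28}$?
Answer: $- \frac{242839}{28} \approx -8672.8$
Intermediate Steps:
$t = \frac{61}{28}$ ($t = 61 \cdot \frac{1}{28} = \frac{61}{28} \approx 2.1786$)
$v{\left(a \right)} = - \frac{1395}{28}$ ($v{\left(a \right)} = \frac{61}{28} - 52 = - \frac{1395}{28}$)
$\left(-6943 + \left(10965 - 12645\right)\right) + v{\left(5 \cdot 18 \right)} = \left(-6943 + \left(10965 - 12645\right)\right) - \frac{1395}{28} = \left(-6943 - 1680\right) - \frac{1395}{28} = -8623 - \frac{1395}{28} = - \frac{242839}{28}$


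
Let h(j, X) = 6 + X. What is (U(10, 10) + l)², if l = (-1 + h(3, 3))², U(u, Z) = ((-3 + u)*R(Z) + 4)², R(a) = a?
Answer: 30691600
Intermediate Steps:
U(u, Z) = (4 + Z*(-3 + u))² (U(u, Z) = ((-3 + u)*Z + 4)² = (Z*(-3 + u) + 4)² = (4 + Z*(-3 + u))²)
l = 64 (l = (-1 + (6 + 3))² = (-1 + 9)² = 8² = 64)
(U(10, 10) + l)² = ((4 - 3*10 + 10*10)² + 64)² = ((4 - 30 + 100)² + 64)² = (74² + 64)² = (5476 + 64)² = 5540² = 30691600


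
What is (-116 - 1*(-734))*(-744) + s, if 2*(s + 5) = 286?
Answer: -459654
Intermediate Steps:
s = 138 (s = -5 + (½)*286 = -5 + 143 = 138)
(-116 - 1*(-734))*(-744) + s = (-116 - 1*(-734))*(-744) + 138 = (-116 + 734)*(-744) + 138 = 618*(-744) + 138 = -459792 + 138 = -459654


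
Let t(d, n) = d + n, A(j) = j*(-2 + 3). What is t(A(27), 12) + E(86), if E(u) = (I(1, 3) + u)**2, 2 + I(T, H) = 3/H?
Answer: 7264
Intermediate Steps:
I(T, H) = -2 + 3/H
E(u) = (-1 + u)**2 (E(u) = ((-2 + 3/3) + u)**2 = ((-2 + 3*(1/3)) + u)**2 = ((-2 + 1) + u)**2 = (-1 + u)**2)
A(j) = j (A(j) = j*1 = j)
t(A(27), 12) + E(86) = (27 + 12) + (-1 + 86)**2 = 39 + 85**2 = 39 + 7225 = 7264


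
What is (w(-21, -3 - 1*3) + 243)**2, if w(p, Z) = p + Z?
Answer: 46656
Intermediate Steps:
w(p, Z) = Z + p
(w(-21, -3 - 1*3) + 243)**2 = (((-3 - 1*3) - 21) + 243)**2 = (((-3 - 3) - 21) + 243)**2 = ((-6 - 21) + 243)**2 = (-27 + 243)**2 = 216**2 = 46656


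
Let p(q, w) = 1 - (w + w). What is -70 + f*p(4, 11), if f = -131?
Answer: 2681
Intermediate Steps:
p(q, w) = 1 - 2*w
-70 + f*p(4, 11) = -70 - 131*(1 - 2*11) = -70 - 131*(1 - 22) = -70 - 131*(-21) = -70 + 2751 = 2681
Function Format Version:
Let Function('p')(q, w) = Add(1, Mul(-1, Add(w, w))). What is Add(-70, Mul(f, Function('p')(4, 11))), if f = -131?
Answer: 2681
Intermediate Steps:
Function('p')(q, w) = Add(1, Mul(-2, w)) (Function('p')(q, w) = Add(1, Mul(-1, Mul(2, w))) = Add(1, Mul(-2, w)))
Add(-70, Mul(f, Function('p')(4, 11))) = Add(-70, Mul(-131, Add(1, Mul(-2, 11)))) = Add(-70, Mul(-131, Add(1, -22))) = Add(-70, Mul(-131, -21)) = Add(-70, 2751) = 2681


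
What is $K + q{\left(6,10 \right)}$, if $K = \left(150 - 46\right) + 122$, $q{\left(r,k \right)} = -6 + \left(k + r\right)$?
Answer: $236$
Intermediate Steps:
$q{\left(r,k \right)} = -6 + k + r$
$K = 226$ ($K = 104 + 122 = 226$)
$K + q{\left(6,10 \right)} = 226 + \left(-6 + 10 + 6\right) = 226 + 10 = 236$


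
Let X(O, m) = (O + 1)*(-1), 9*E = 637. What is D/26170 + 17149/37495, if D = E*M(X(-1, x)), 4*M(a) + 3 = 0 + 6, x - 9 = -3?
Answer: 216374251/470997192 ≈ 0.45940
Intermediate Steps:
E = 637/9 (E = (1/9)*637 = 637/9 ≈ 70.778)
x = 6 (x = 9 - 3 = 6)
X(O, m) = -1 - O (X(O, m) = (1 + O)*(-1) = -1 - O)
M(a) = 3/4 (M(a) = -3/4 + (0 + 6)/4 = -3/4 + (1/4)*6 = -3/4 + 3/2 = 3/4)
D = 637/12 (D = (637/9)*(3/4) = 637/12 ≈ 53.083)
D/26170 + 17149/37495 = (637/12)/26170 + 17149/37495 = (637/12)*(1/26170) + 17149*(1/37495) = 637/314040 + 17149/37495 = 216374251/470997192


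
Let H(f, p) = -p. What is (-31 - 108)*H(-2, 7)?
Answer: 973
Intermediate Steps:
(-31 - 108)*H(-2, 7) = (-31 - 108)*(-1*7) = -139*(-7) = 973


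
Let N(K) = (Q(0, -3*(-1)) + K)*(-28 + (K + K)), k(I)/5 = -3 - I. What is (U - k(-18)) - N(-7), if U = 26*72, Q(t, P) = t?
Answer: 1503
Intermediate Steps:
k(I) = -15 - 5*I (k(I) = 5*(-3 - I) = -15 - 5*I)
U = 1872
N(K) = K*(-28 + 2*K) (N(K) = (0 + K)*(-28 + (K + K)) = K*(-28 + 2*K))
(U - k(-18)) - N(-7) = (1872 - (-15 - 5*(-18))) - 2*(-7)*(-14 - 7) = (1872 - (-15 + 90)) - 2*(-7)*(-21) = (1872 - 1*75) - 1*294 = (1872 - 75) - 294 = 1797 - 294 = 1503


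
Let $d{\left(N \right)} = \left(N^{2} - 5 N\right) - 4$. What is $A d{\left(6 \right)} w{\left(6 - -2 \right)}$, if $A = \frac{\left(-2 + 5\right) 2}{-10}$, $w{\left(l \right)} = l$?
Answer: $- \frac{48}{5} \approx -9.6$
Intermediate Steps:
$A = - \frac{3}{5}$ ($A = 3 \cdot 2 \left(- \frac{1}{10}\right) = 6 \left(- \frac{1}{10}\right) = - \frac{3}{5} \approx -0.6$)
$d{\left(N \right)} = -4 + N^{2} - 5 N$
$A d{\left(6 \right)} w{\left(6 - -2 \right)} = - \frac{3 \left(-4 + 6^{2} - 30\right)}{5} \left(6 - -2\right) = - \frac{3 \left(-4 + 36 - 30\right)}{5} \left(6 + 2\right) = \left(- \frac{3}{5}\right) 2 \cdot 8 = \left(- \frac{6}{5}\right) 8 = - \frac{48}{5}$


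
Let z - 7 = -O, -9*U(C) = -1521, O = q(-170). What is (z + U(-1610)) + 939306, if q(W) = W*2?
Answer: 939822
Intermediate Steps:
q(W) = 2*W
O = -340 (O = 2*(-170) = -340)
U(C) = 169 (U(C) = -⅑*(-1521) = 169)
z = 347 (z = 7 - 1*(-340) = 7 + 340 = 347)
(z + U(-1610)) + 939306 = (347 + 169) + 939306 = 516 + 939306 = 939822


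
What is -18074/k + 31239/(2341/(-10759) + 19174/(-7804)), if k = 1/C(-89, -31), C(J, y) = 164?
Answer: -334127958856342/112281115 ≈ -2.9758e+6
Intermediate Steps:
k = 1/164 ≈ 0.0060976
-18074/k + 31239/(2341/(-10759) + 19174/(-7804)) = -18074/1/164 + 31239/(2341/(-10759) + 19174/(-7804)) = -18074*164 + 31239/(2341*(-1/10759) + 19174*(-1/7804)) = -2964136 + 31239/(-2341/10759 - 9587/3902) = -2964136 + 31239/(-112281115/41981618) = -2964136 + 31239*(-41981618/112281115) = -2964136 - 1311463764702/112281115 = -334127958856342/112281115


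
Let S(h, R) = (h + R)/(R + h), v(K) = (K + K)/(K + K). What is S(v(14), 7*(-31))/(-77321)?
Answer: -1/77321 ≈ -1.2933e-5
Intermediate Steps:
v(K) = 1 (v(K) = (2*K)/((2*K)) = (2*K)*(1/(2*K)) = 1)
S(h, R) = 1 (S(h, R) = (R + h)/(R + h) = 1)
S(v(14), 7*(-31))/(-77321) = 1/(-77321) = 1*(-1/77321) = -1/77321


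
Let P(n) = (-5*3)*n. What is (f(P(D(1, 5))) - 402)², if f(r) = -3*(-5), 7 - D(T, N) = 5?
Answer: 149769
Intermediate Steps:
D(T, N) = 2 (D(T, N) = 7 - 1*5 = 7 - 5 = 2)
P(n) = -15*n
f(r) = 15
(f(P(D(1, 5))) - 402)² = (15 - 402)² = (-387)² = 149769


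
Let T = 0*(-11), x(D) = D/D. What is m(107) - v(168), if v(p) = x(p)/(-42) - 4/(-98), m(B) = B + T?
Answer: 31453/294 ≈ 106.98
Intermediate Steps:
x(D) = 1
T = 0
m(B) = B (m(B) = B + 0 = B)
v(p) = 5/294 (v(p) = 1/(-42) - 4/(-98) = 1*(-1/42) - 4*(-1/98) = -1/42 + 2/49 = 5/294)
m(107) - v(168) = 107 - 1*5/294 = 107 - 5/294 = 31453/294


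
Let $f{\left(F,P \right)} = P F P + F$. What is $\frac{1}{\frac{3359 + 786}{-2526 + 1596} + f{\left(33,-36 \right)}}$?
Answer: $\frac{186}{7960157} \approx 2.3366 \cdot 10^{-5}$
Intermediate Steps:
$f{\left(F,P \right)} = F + F P^{2}$ ($f{\left(F,P \right)} = F P P + F = F P^{2} + F = F + F P^{2}$)
$\frac{1}{\frac{3359 + 786}{-2526 + 1596} + f{\left(33,-36 \right)}} = \frac{1}{\frac{3359 + 786}{-2526 + 1596} + 33 \left(1 + \left(-36\right)^{2}\right)} = \frac{1}{\frac{4145}{-930} + 33 \left(1 + 1296\right)} = \frac{1}{4145 \left(- \frac{1}{930}\right) + 33 \cdot 1297} = \frac{1}{- \frac{829}{186} + 42801} = \frac{1}{\frac{7960157}{186}} = \frac{186}{7960157}$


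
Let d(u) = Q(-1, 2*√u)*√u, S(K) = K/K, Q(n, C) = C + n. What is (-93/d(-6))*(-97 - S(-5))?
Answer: -1519*√6/(I + 2*√6) ≈ -729.12 + 148.83*I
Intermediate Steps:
S(K) = 1
d(u) = √u*(-1 + 2*√u) (d(u) = (2*√u - 1)*√u = (-1 + 2*√u)*√u = √u*(-1 + 2*√u))
(-93/d(-6))*(-97 - S(-5)) = (-93/(-√(-6) + 2*(-6)))*(-97 - 1*1) = (-93/(-I*√6 - 12))*(-97 - 1) = -93/(-I*√6 - 12)*(-98) = -93/(-12 - I*√6)*(-98) = 9114/(-12 - I*√6)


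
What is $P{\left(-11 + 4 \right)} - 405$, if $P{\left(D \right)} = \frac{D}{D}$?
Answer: $-404$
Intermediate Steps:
$P{\left(D \right)} = 1$
$P{\left(-11 + 4 \right)} - 405 = 1 - 405 = -404$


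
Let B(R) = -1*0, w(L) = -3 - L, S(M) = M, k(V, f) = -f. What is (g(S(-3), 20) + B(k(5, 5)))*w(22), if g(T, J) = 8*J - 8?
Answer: -3800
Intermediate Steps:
g(T, J) = -8 + 8*J
B(R) = 0
(g(S(-3), 20) + B(k(5, 5)))*w(22) = ((-8 + 8*20) + 0)*(-3 - 1*22) = ((-8 + 160) + 0)*(-3 - 22) = (152 + 0)*(-25) = 152*(-25) = -3800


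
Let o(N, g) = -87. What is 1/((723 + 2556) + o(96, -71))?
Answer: 1/3192 ≈ 0.00031328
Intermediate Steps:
1/((723 + 2556) + o(96, -71)) = 1/((723 + 2556) - 87) = 1/(3279 - 87) = 1/3192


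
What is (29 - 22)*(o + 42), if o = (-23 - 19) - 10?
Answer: -70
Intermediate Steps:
o = -52 (o = -42 - 10 = -52)
(29 - 22)*(o + 42) = (29 - 22)*(-52 + 42) = 7*(-10) = -70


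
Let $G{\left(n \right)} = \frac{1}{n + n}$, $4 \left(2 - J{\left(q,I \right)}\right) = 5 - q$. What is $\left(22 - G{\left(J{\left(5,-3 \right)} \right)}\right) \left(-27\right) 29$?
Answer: $- \frac{68121}{4} \approx -17030.0$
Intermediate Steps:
$J{\left(q,I \right)} = \frac{3}{4} + \frac{q}{4}$ ($J{\left(q,I \right)} = 2 - \frac{5 - q}{4} = 2 + \left(- \frac{5}{4} + \frac{q}{4}\right) = \frac{3}{4} + \frac{q}{4}$)
$G{\left(n \right)} = \frac{1}{2 n}$
$\left(22 - G{\left(J{\left(5,-3 \right)} \right)}\right) \left(-27\right) 29 = \left(22 - \frac{1}{2 \left(\frac{3}{4} + \frac{1}{4} \cdot 5\right)}\right) \left(-27\right) 29 = \left(22 - \frac{1}{2 \left(\frac{3}{4} + \frac{5}{4}\right)}\right) \left(-27\right) 29 = \left(22 - \frac{1}{2 \cdot 2}\right) \left(-27\right) 29 = \left(22 - \frac{1}{2} \cdot \frac{1}{2}\right) \left(-27\right) 29 = \left(22 - \frac{1}{4}\right) \left(-27\right) 29 = \frac{87}{4} \left(-27\right) 29 = \left(- \frac{2349}{4}\right) 29 = - \frac{68121}{4}$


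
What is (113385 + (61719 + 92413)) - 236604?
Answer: 30913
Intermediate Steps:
(113385 + (61719 + 92413)) - 236604 = (113385 + 154132) - 236604 = 267517 - 236604 = 30913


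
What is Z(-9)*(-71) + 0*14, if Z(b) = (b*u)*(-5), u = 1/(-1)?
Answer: 3195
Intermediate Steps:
u = -1
Z(b) = 5*b (Z(b) = (b*(-1))*(-5) = -b*(-5) = 5*b)
Z(-9)*(-71) + 0*14 = (5*(-9))*(-71) + 0*14 = -45*(-71) + 0 = 3195 + 0 = 3195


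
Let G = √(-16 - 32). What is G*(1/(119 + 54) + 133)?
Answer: 92040*I*√3/173 ≈ 921.49*I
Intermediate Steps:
G = 4*I*√3 (G = √(-48) = 4*I*√3 ≈ 6.9282*I)
G*(1/(119 + 54) + 133) = (4*I*√3)*(1/(119 + 54) + 133) = (4*I*√3)*(1/173 + 133) = (4*I*√3)*(23010/173) = 92040*I*√3/173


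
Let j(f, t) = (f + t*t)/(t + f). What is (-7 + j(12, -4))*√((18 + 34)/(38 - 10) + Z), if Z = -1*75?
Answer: -8*I*√14 ≈ -29.933*I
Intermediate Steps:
Z = -75
j(f, t) = (f + t²)/(f + t)
(-7 + j(12, -4))*√((18 + 34)/(38 - 10) + Z) = (-7 + (12 + (-4)²)/(12 - 4))*√((18 + 34)/(38 - 10) - 75) = (-7 + (12 + 16)/8)*√(52/28 - 75) = (-7 + (⅛)*28)*√(52*(1/28) - 75) = (-7 + 7/2)*√(13/7 - 75) = -8*I*√14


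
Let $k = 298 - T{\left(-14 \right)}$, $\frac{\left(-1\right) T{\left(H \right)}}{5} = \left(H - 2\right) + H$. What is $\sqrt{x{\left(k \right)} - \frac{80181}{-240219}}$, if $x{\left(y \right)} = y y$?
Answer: $\frac{\sqrt{15604855061943}}{26691} \approx 148.0$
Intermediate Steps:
$T{\left(H \right)} = 10 - 10 H$ ($T{\left(H \right)} = - 5 \left(\left(H - 2\right) + H\right) = - 5 \left(\left(-2 + H\right) + H\right) = - 5 \left(-2 + 2 H\right) = 10 - 10 H$)
$k = 148$ ($k = 298 - \left(10 - -140\right) = 298 - \left(10 + 140\right) = 298 - 150 = 148$)
$x{\left(y \right)} = y^{2}$
$\sqrt{x{\left(k \right)} - \frac{80181}{-240219}} = \sqrt{148^{2} - \frac{80181}{-240219}} = \sqrt{21904 - - \frac{8909}{26691}} = \sqrt{21904 + \frac{8909}{26691}} = \sqrt{\frac{584648573}{26691}} = \frac{\sqrt{15604855061943}}{26691}$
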